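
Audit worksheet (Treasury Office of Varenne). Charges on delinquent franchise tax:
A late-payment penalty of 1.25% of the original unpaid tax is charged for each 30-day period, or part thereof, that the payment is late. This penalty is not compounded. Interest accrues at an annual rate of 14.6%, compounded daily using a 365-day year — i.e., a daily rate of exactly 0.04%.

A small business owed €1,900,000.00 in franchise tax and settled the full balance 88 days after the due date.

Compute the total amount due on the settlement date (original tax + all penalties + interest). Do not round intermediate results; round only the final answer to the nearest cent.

€2,039,307.17

Penalty periods: ⌈88/30⌉ = 3; penalty = 3 × 1.25% × €1,900,000.00 = €71,250.00
Interest: €1,900,000.00 × ((1 + 0.0004)^88 − 1) = €1,900,000.00 × 0.03581956… = €68,057.1701…
Total = €1,900,000.00 + €71,250.0000 + €68,057.1701… = €2,039,307.17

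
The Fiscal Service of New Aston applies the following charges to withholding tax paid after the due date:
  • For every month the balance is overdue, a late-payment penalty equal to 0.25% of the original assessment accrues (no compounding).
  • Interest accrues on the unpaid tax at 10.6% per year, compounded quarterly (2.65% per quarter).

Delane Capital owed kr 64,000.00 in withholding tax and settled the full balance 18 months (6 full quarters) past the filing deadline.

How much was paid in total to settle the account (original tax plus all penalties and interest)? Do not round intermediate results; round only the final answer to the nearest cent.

Late-payment penalty = 0.25% × kr 64,000.00 × 18 mo = kr 2,880.00
Interest: kr 64,000.00 × ((1 + 0.0265)^6 − 1) = kr 64,000.00 × 0.1699134… = kr 10,874.4588…
Total = kr 64,000.00 + kr 2,880.0000 + kr 10,874.4588… = kr 77,754.46

kr 77,754.46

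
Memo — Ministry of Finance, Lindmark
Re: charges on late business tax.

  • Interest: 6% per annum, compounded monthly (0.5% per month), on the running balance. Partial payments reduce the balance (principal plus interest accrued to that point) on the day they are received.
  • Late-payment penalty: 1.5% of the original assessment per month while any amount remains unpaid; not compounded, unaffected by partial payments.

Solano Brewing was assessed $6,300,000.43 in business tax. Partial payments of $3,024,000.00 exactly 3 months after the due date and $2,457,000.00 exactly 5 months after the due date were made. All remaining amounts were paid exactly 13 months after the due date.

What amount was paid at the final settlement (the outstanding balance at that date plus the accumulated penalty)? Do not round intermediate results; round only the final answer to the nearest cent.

Balance at month 3: $6,300,000.4300 × (1 + 0.005)^3 = $6,394,973.7240…
After $3,024,000.00 payment: $6,394,973.7240… − $3,024,000.00 = $3,370,973.7240…
Balance at month 5: $3,370,973.7240… × (1 + 0.005)^2 = $3,404,767.7356…
After $2,457,000.00 payment: $3,404,767.7356… − $2,457,000.00 = $947,767.7356…
Balance at month 13: $947,767.7356… × (1 + 0.005)^8 = $986,348.5584…
Penalty: 13 × 1.5% × $6,300,000.43 = $1,228,500.08…
Final settlement = outstanding balance + penalty = $986,348.5584… + $1,228,500.08… = $2,214,848.64

$2,214,848.64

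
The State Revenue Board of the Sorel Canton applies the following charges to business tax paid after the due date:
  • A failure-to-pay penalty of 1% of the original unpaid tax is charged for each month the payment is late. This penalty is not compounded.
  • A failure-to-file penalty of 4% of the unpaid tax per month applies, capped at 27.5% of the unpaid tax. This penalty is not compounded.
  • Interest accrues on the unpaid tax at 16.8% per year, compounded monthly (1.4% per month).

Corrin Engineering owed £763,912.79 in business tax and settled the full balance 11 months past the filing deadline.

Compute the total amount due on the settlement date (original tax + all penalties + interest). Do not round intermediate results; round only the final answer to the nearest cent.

Failure-to-file: 11 × 4% × £763,912.79 = £336,121.63…, capped at 27.5% × £763,912.79 = £210,076.02…
Failure-to-pay penalty = 1% × £763,912.79 × 11 mo = £84,030.41…
Interest: £763,912.79 × ((1 + 0.014)^11 − 1) = £763,912.79 × 0.1652457… = £126,233.2955…
Total = £763,912.79 + £294,106.4242… + £126,233.2955… = £1,184,252.51

£1,184,252.51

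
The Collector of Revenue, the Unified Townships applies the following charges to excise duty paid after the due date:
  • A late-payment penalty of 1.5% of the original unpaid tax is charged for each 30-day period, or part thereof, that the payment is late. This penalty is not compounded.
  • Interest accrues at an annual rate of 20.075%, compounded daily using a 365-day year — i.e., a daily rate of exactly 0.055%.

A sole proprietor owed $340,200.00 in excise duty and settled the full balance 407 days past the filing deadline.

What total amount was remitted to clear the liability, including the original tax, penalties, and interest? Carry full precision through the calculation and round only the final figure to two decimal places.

$496,966.34

Penalty periods: ⌈407/30⌉ = 14; penalty = 14 × 1.5% × $340,200.00 = $71,442.00
Interest: $340,200.00 × ((1 + 0.00055)^407 − 1) = $340,200.00 × 0.25080640… = $85,324.3375…
Total = $340,200.00 + $71,442.0000 + $85,324.3375… = $496,966.34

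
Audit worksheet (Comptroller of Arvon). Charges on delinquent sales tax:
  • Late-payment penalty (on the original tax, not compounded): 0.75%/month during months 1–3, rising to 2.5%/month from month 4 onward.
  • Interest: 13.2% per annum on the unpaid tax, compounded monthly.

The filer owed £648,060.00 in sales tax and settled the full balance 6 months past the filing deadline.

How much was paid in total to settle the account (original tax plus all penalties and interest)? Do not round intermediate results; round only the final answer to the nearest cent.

Penalty, months 1–3: 3 × 0.75% × £648,060.00 = £14,581.35
Penalty, months 4–6: 3 × 2.5% × £648,060.00 = £48,604.50
Interest (13.2%/yr ÷ 12 = 1.1%/month): £648,060.00 × ((1 + 0.011)^6 − 1) = £43,965.5832…
Total = £648,060.00 + £63,185.8500 + £43,965.5832… = £755,211.43

£755,211.43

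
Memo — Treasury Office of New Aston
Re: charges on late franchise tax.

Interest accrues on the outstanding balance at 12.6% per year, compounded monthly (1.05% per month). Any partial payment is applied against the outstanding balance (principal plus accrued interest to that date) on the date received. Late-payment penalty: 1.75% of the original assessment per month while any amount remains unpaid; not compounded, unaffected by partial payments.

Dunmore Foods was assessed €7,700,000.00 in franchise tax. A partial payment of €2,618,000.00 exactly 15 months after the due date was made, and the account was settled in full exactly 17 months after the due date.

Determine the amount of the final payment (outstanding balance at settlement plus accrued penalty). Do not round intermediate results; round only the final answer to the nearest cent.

€8,813,677.45

Balance at month 15: €7,700,000.0000 × (1 + 0.0105)^15 = €9,006,073.6235…
After €2,618,000.00 payment: €9,006,073.6235… − €2,618,000.00 = €6,388,073.6235…
Balance at month 17: €6,388,073.6235… × (1 + 0.0105)^2 = €6,522,927.4547…
Penalty: 17 × 1.75% × €7,700,000.00 = €2,290,750.00
Final settlement = outstanding balance + penalty = €6,522,927.4547… + €2,290,750.00 = €8,813,677.45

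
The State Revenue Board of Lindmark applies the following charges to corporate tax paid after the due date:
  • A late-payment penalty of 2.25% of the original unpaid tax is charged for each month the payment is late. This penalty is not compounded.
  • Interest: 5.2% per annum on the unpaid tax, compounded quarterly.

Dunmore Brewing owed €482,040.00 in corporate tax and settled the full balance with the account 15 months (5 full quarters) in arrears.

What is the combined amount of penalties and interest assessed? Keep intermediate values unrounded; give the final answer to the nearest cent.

€194,846.41

Late-payment penalty = 2.25% × €482,040.00 × 15 mo = €162,688.50
Interest (5.2%/yr ÷ 4 = 1.3%/quarter): €482,040.00 × ((1 + 0.013)^5 − 1) = €32,157.9070…
Penalties + interest = €162,688.5000 + €32,157.9070… = €194,846.41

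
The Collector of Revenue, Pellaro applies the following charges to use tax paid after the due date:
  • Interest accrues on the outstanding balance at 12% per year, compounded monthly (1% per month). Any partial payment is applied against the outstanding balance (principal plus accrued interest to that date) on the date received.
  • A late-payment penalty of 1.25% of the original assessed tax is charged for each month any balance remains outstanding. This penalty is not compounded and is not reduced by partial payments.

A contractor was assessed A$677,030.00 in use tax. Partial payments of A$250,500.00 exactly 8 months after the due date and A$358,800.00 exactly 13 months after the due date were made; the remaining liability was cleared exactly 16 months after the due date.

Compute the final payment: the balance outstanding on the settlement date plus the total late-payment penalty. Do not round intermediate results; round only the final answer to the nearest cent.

Balance at month 8: A$677,030.0000 × (1 + 0.01)^8 = A$733,126.4754…
After A$250,500.00 payment: A$733,126.4754… − A$250,500.00 = A$482,626.4754…
Balance at month 13: A$482,626.4754… × (1 + 0.01)^5 = A$507,245.2761…
After A$358,800.00 payment: A$507,245.2761… − A$358,800.00 = A$148,445.2761…
Balance at month 16: A$148,445.2761… × (1 + 0.01)^3 = A$152,943.3164…
Penalty: 16 × 1.25% × A$677,030.00 = A$135,406.00
Final settlement = outstanding balance + penalty = A$152,943.3164… + A$135,406.00 = A$288,349.32

A$288,349.32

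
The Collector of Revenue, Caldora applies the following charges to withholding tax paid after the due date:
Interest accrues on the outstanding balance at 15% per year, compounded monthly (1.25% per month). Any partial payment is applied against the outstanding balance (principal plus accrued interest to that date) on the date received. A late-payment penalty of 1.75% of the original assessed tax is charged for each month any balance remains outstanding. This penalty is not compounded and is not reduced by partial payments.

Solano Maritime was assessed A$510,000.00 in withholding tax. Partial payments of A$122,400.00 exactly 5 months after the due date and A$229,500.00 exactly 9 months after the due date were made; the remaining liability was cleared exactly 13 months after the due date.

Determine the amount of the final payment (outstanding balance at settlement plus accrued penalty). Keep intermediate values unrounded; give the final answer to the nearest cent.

A$339,028.56

Balance at month 5: A$510,000.0000 × (1 + 0.0125)^5 = A$542,681.8983…
After A$122,400.00 payment: A$542,681.8983… − A$122,400.00 = A$420,281.8983…
Balance at month 9: A$420,281.8983… × (1 + 0.0125)^4 = A$441,693.3013…
After A$229,500.00 payment: A$441,693.3013… − A$229,500.00 = A$212,193.3013…
Balance at month 13: A$212,193.3013… × (1 + 0.0125)^4 = A$223,003.5605…
Penalty: 13 × 1.75% × A$510,000.00 = A$116,025.00
Final settlement = outstanding balance + penalty = A$223,003.5605… + A$116,025.00 = A$339,028.56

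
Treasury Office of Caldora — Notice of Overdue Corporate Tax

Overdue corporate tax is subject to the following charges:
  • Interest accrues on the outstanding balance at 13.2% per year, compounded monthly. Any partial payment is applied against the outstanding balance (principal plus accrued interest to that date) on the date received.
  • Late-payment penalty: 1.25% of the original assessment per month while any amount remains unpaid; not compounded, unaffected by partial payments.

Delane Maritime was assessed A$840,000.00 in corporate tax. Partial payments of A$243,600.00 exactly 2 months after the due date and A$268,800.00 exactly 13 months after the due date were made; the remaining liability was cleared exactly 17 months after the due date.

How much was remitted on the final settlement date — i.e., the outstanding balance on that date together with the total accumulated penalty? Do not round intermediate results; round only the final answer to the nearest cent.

Monthly rate = 13.2% ÷ 12 = 1.1%
Balance at month 2: A$840,000.0000 × (1 + 0.011)^2 = A$858,581.6400
After A$243,600.00 payment: A$858,581.6400 − A$243,600.00 = A$614,981.6400
Balance at month 13: A$614,981.6400 × (1 + 0.011)^11 = A$693,625.1980…
After A$268,800.00 payment: A$693,625.1980… − A$268,800.00 = A$424,825.1980…
Balance at month 17: A$424,825.1980… × (1 + 0.011)^4 = A$443,828.1978…
Penalty: 17 × 1.25% × A$840,000.00 = A$178,500.00
Final settlement = outstanding balance + penalty = A$443,828.1978… + A$178,500.00 = A$622,328.20

A$622,328.20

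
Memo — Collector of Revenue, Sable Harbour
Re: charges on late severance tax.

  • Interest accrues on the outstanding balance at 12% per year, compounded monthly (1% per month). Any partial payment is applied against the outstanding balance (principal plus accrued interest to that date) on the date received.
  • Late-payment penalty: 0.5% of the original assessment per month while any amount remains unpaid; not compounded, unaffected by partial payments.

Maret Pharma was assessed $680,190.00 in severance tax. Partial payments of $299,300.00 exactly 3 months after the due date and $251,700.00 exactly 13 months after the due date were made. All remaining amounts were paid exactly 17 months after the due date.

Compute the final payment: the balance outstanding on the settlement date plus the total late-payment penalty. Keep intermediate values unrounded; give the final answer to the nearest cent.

Balance at month 3: $680,190.0000 × (1 + 0.01)^3 = $700,800.4372…
After $299,300.00 payment: $700,800.4372… − $299,300.00 = $401,500.4372…
Balance at month 13: $401,500.4372… × (1 + 0.01)^10 = $443,506.2663…
After $251,700.00 payment: $443,506.2663… − $251,700.00 = $191,806.2663…
Balance at month 17: $191,806.2663… × (1 + 0.01)^4 = $199,594.3698…
Penalty: 17 × 0.5% × $680,190.00 = $57,816.15
Final settlement = outstanding balance + penalty = $199,594.3698… + $57,816.15 = $257,410.52

$257,410.52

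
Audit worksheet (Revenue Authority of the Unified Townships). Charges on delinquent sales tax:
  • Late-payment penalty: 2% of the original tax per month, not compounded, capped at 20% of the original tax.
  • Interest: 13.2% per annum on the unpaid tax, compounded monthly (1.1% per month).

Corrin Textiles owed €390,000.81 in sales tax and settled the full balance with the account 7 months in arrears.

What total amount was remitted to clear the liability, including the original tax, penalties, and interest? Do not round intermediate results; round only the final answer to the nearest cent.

Penalty: 7 × 2% × €390,000.81 = €54,600.11… (below the 20% cap of €78,000.16…)
Interest: €390,000.81 × ((1 + 0.011)^7 − 1) = €390,000.81 × 0.0795881… = €31,039.4238…
Total = €390,000.81 + €54,600.1134 + €31,039.4238… = €475,640.35

€475,640.35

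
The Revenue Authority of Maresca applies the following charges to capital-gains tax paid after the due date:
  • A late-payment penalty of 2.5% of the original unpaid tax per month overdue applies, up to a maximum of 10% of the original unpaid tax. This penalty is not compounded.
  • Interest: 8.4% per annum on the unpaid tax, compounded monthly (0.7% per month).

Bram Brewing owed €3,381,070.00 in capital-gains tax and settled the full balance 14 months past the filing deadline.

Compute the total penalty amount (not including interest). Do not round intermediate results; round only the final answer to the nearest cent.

€338,107.00

Penalty (uncapped): 14 × 2.5% × €3,381,070.00 = €1,183,374.50; cap = 10% × €3,381,070.00 = €338,107.00 → penalty = €338,107.00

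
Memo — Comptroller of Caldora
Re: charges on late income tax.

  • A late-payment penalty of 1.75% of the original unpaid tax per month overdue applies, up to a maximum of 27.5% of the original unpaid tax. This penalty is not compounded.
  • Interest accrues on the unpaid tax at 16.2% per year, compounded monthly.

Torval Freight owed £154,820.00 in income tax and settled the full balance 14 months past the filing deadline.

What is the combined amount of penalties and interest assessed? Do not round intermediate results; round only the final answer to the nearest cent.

Penalty: 14 × 1.75% × £154,820.00 = £37,930.90 (below the 27.5% cap of £42,575.50)
Interest (16.2%/yr ÷ 12 = 1.35%/month): £154,820.00 × ((1 + 0.0135)^14 − 1) = £31,972.5735…
Penalties + interest = £37,930.9000 + £31,972.5735… = £69,903.47

£69,903.47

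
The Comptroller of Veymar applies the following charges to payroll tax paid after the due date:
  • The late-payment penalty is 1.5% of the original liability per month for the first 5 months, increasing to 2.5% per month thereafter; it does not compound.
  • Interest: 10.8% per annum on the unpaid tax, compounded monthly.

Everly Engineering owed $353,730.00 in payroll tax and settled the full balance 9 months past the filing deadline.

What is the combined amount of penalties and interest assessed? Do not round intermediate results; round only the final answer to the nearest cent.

Penalty, months 1–5: 5 × 1.5% × $353,730.00 = $26,529.75
Penalty, months 6–9: 4 × 2.5% × $353,730.00 = $35,373.00
Interest (10.8%/yr ÷ 12 = 0.9%/month): $353,730.00 × ((1 + 0.009)^9 − 1) = $29,705.5628…
Penalties + interest = $61,902.7500 + $29,705.5628… = $91,608.31

$91,608.31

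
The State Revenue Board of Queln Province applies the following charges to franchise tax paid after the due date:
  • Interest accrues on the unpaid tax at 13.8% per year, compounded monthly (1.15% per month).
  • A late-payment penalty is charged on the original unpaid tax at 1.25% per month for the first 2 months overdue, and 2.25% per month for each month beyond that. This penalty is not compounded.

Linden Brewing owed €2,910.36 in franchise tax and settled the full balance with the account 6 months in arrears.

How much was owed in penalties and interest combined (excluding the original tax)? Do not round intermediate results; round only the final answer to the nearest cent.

€541.37

Penalty, months 1–2: 2 × 1.25% × €2,910.36 = €72.76…
Penalty, months 3–6: 4 × 2.25% × €2,910.36 = €261.93…
Interest: €2,910.36 × ((1 + 0.0115)^6 − 1) = €2,910.36 × 0.0710144… = €206.6776…
Penalties + interest = €334.6914 + €206.6776… = €541.37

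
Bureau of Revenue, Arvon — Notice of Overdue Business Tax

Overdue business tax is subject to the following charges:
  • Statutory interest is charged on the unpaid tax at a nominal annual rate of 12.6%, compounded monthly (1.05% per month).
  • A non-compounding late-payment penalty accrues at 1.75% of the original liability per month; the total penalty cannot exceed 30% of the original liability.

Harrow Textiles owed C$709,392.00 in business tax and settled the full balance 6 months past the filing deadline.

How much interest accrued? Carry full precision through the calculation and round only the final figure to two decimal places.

Interest: C$709,392.00 × ((1 + 0.0105)^6 − 1) = C$709,392.00 × 0.0646771… = C$45,881.4071…

C$45,881.41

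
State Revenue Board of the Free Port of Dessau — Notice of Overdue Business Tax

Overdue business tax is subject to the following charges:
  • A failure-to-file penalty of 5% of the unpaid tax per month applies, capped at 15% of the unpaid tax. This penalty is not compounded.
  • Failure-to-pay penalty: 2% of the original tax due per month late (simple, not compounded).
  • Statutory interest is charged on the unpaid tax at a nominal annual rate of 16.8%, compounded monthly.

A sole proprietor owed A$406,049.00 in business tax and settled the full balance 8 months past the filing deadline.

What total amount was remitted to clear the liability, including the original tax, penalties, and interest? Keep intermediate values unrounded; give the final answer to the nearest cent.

A$579,693.57

Failure-to-file: 8 × 5% × A$406,049.00 = A$162,419.60, capped at 15% × A$406,049.00 = A$60,907.35
Failure-to-pay penalty = 2% × A$406,049.00 × 8 mo = A$64,967.84
Interest (16.8%/yr ÷ 12 = 1.4%/month): A$406,049.00 × ((1 + 0.014)^8 − 1) = A$47,769.3843…
Total = A$406,049.00 + A$125,875.1900 + A$47,769.3843… = A$579,693.57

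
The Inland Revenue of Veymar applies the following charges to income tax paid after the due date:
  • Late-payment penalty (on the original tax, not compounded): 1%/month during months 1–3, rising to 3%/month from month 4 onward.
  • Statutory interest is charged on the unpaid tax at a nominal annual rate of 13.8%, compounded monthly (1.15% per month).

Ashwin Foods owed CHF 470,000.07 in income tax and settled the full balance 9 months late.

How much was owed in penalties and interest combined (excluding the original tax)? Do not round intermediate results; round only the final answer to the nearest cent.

CHF 149,643.78

Penalty, months 1–3: 3 × 1% × CHF 470,000.07 = CHF 14,100.00…
Penalty, months 4–9: 6 × 3% × CHF 470,000.07 = CHF 84,600.01…
Interest: CHF 470,000.07 × ((1 + 0.0115)^9 − 1) = CHF 470,000.07 × 0.1083910… = CHF 50,943.7695…
Penalties + interest = CHF 98,700.0147 + CHF 50,943.7695… = CHF 149,643.78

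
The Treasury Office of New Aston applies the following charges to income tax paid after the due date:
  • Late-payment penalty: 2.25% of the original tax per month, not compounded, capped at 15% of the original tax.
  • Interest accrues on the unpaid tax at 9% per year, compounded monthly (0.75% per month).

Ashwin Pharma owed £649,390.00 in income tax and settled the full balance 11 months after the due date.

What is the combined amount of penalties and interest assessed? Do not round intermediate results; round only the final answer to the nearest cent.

£153,038.11

Penalty (uncapped): 11 × 2.25% × £649,390.00 = £160,724.03…; cap = 15% × £649,390.00 = £97,408.50 → penalty = £97,408.50
Interest: £649,390.00 × ((1 + 0.0075)^11 − 1) = £649,390.00 × 0.0856644… = £55,629.6142…
Penalties + interest = £97,408.5000 + £55,629.6142… = £153,038.11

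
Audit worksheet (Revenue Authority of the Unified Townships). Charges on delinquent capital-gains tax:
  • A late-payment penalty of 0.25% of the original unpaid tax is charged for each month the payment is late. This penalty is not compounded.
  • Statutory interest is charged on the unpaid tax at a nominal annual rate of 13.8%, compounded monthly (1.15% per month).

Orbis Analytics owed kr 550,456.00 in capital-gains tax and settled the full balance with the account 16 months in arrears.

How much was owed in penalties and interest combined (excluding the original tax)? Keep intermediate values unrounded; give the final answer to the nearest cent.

Late-payment penalty = 0.25% × kr 550,456.00 × 16 mo = kr 22,018.24
Interest: kr 550,456.00 × ((1 + 0.0115)^16 − 1) = kr 550,456.00 × 0.2007544… = kr 110,506.4746…
Penalties + interest = kr 22,018.2400 + kr 110,506.4746… = kr 132,524.71

kr 132,524.71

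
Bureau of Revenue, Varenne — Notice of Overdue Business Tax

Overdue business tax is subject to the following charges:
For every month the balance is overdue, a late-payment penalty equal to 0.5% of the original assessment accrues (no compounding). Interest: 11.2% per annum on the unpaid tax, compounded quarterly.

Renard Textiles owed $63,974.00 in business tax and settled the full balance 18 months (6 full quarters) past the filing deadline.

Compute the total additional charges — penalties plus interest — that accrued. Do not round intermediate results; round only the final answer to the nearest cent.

Late-payment penalty = 0.5% × $63,974.00 × 18 mo = $5,757.66
Interest (11.2%/yr ÷ 4 = 2.8%/quarter): $63,974.00 × ((1 + 0.028)^6 − 1) = $11,528.6499…
Penalties + interest = $5,757.6600 + $11,528.6499… = $17,286.31

$17,286.31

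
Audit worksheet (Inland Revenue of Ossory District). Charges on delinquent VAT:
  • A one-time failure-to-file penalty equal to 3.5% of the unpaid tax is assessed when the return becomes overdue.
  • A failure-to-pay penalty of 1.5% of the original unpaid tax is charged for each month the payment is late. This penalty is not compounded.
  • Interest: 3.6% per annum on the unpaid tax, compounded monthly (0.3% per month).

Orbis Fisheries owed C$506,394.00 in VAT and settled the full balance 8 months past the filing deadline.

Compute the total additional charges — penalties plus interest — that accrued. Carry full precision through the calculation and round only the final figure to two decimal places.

Failure-to-file penalty: 3.5% × C$506,394.00 = C$17,723.79
Failure-to-pay penalty: 8 × 1.5% × C$506,394.00 = C$60,767.28
Interest: C$506,394.00 × ((1 + 0.003)^8 − 1) = C$506,394.00 × 0.0242535… = C$12,281.8358…
Penalties + interest = C$78,491.0700 + C$12,281.8358… = C$90,772.91

C$90,772.91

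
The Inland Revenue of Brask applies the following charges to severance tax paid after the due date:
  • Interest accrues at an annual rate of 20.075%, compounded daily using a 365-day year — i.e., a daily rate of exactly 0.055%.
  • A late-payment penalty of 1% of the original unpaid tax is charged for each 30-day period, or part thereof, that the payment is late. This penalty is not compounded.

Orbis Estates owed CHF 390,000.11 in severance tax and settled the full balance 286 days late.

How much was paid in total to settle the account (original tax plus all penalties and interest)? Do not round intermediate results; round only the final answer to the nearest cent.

CHF 495,415.60

Penalty periods: ⌈286/30⌉ = 10; penalty = 10 × 1% × CHF 390,000.11 = CHF 39,000.01…
Interest: CHF 390,000.11 × ((1 + 0.00055)^286 − 1) = CHF 390,000.11 × 0.17029606… = CHF 66,415.4816…
Total = CHF 390,000.11 + CHF 39,000.0110 + CHF 66,415.4816… = CHF 495,415.60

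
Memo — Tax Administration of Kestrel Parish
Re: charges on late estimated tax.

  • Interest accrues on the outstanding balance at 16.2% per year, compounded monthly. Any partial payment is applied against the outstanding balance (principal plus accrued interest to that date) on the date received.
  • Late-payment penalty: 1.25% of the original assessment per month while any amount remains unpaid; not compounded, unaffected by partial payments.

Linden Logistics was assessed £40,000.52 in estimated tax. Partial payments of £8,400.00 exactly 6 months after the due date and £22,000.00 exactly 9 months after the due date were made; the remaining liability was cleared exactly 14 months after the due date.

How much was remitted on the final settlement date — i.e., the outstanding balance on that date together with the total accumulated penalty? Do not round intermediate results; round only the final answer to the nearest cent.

£22,384.42

Monthly rate = 16.2% ÷ 12 = 1.35%
Balance at month 6: £40,000.5200 × (1 + 0.0135)^6 = £43,351.9019…
After £8,400.00 payment: £43,351.9019… − £8,400.00 = £34,951.9019…
Balance at month 9: £34,951.9019… × (1 + 0.0135)^3 = £36,386.6499…
After £22,000.00 payment: £36,386.6499… − £22,000.00 = £14,386.6499…
Balance at month 14: £14,386.6499… × (1 + 0.0135)^5 = £15,384.3248…
Penalty: 14 × 1.25% × £40,000.52 = £7,000.09…
Final settlement = outstanding balance + penalty = £15,384.3248… + £7,000.09… = £22,384.42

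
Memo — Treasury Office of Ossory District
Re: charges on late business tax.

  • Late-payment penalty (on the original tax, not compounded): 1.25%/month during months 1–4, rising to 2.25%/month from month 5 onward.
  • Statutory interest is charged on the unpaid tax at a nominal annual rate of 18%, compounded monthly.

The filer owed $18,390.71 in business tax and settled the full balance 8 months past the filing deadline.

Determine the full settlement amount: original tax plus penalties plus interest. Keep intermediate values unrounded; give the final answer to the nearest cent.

$23,291.70

Penalty, months 1–4: 4 × 1.25% × $18,390.71 = $919.54…
Penalty, months 5–8: 4 × 2.25% × $18,390.71 = $1,655.16…
Interest (18%/yr ÷ 12 = 1.5%/month): $18,390.71 × ((1 + 0.015)^8 − 1) = $2,326.2885…
Total = $18,390.71 + $2,574.6994 + $2,326.2885… = $23,291.70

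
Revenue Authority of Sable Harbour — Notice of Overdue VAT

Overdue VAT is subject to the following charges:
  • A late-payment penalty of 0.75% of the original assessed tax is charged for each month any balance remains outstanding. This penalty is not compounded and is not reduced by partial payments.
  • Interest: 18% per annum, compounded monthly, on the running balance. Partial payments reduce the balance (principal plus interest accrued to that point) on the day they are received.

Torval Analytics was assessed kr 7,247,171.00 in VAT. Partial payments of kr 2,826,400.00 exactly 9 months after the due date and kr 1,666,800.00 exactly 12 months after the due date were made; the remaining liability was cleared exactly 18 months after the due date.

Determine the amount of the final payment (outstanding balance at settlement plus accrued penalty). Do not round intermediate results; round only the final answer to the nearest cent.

Monthly rate = 18% ÷ 12 = 1.5%
Balance at month 9: kr 7,247,171.0000 × (1 + 0.015)^9 = kr 8,286,342.6714…
After kr 2,826,400.00 payment: kr 8,286,342.6714… − kr 2,826,400.00 = kr 5,459,942.6714…
Balance at month 12: kr 5,459,942.6714… × (1 + 0.015)^3 = kr 5,709,343.9802…
After kr 1,666,800.00 payment: kr 5,709,343.9802… − kr 1,666,800.00 = kr 4,042,543.9802…
Balance at month 18: kr 4,042,543.9802… × (1 + 0.015)^6 = kr 4,420,292.4843…
Penalty: 18 × 0.75% × kr 7,247,171.00 = kr 978,368.09…
Final settlement = outstanding balance + penalty = kr 4,420,292.4843… + kr 978,368.09… = kr 5,398,660.57

kr 5,398,660.57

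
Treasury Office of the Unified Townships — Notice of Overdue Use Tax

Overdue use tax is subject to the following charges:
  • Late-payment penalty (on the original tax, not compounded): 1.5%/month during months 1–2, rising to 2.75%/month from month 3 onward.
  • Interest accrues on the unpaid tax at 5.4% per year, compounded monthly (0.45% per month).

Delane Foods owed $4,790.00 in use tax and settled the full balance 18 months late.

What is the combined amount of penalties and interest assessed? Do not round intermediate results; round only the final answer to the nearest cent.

$2,654.49

Penalty, months 1–2: 2 × 1.5% × $4,790.00 = $143.70
Penalty, months 3–18: 16 × 2.75% × $4,790.00 = $2,107.60
Interest: $4,790.00 × ((1 + 0.0045)^18 − 1) = $4,790.00 × 0.0841739… = $403.1929…
Penalties + interest = $2,251.3000 + $403.1929… = $2,654.49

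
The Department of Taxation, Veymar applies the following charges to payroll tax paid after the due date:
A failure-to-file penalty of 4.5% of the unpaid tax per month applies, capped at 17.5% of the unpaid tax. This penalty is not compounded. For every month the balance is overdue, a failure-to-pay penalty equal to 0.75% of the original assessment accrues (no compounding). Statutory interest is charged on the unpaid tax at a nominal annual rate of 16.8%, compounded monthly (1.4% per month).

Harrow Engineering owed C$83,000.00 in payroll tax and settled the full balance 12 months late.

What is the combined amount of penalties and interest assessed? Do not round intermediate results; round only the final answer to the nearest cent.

C$37,064.41

Failure-to-file: 12 × 4.5% × C$83,000.00 = C$44,820.00, capped at 17.5% × C$83,000.00 = C$14,525.00
Failure-to-pay penalty = 0.75% × C$83,000.00 × 12 mo = C$7,470.00
Interest: C$83,000.00 × ((1 + 0.014)^12 − 1) = C$83,000.00 × 0.1815591… = C$15,069.4077…
Penalties + interest = C$21,995.0000 + C$15,069.4077… = C$37,064.41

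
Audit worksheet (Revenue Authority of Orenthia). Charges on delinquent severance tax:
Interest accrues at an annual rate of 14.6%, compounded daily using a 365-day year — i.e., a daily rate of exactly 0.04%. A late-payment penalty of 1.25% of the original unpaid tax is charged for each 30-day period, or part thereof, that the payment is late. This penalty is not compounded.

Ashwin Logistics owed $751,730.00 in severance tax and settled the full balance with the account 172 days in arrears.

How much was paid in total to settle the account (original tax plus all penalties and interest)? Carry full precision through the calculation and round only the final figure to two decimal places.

$861,638.34

Penalty periods: ⌈172/30⌉ = 6; penalty = 6 × 1.25% × $751,730.00 = $56,379.75
Interest: $751,730.00 × ((1 + 0.0004)^172 − 1) = $751,730.00 × 0.07120721… = $53,528.5940…
Total = $751,730.00 + $56,379.7500 + $53,528.5940… = $861,638.34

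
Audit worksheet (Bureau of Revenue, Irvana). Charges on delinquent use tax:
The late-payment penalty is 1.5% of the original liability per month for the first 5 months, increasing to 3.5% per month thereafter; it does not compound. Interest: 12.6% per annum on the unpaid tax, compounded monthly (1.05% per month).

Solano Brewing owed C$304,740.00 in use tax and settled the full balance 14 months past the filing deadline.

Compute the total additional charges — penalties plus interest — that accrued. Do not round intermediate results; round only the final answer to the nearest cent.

Penalty, months 1–5: 5 × 1.5% × C$304,740.00 = C$22,855.50
Penalty, months 6–14: 9 × 3.5% × C$304,740.00 = C$95,993.10
Interest: C$304,740.00 × ((1 + 0.0105)^14 − 1) = C$304,740.00 × 0.1574666… = C$47,986.3571…
Penalties + interest = C$118,848.6000 + C$47,986.3571… = C$166,834.96

C$166,834.96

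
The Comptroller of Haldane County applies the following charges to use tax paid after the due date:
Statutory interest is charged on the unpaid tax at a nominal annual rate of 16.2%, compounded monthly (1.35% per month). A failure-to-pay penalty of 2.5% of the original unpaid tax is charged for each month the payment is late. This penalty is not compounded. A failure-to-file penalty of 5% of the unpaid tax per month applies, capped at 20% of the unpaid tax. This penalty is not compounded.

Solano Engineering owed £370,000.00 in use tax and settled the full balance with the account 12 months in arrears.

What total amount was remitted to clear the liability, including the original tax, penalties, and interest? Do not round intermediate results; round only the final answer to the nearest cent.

Failure-to-file: 12 × 5% × £370,000.00 = £222,000.00, capped at 20% × £370,000.00 = £74,000.00
Failure-to-pay penalty: 12 × 2.5% × £370,000.00 = £111,000.00
Interest: £370,000.00 × ((1 + 0.0135)^12 − 1) = £370,000.00 × 0.1745866… = £64,597.0364…
Total = £370,000.00 + £185,000.0000 + £64,597.0364… = £619,597.04

£619,597.04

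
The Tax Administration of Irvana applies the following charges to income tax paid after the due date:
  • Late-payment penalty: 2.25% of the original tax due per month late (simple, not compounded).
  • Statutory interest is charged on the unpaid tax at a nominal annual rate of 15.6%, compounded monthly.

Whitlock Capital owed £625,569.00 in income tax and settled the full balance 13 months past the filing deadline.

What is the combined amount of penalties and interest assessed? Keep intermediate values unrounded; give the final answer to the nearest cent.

Late-payment penalty = 2.25% × £625,569.00 × 13 mo = £182,978.93…
Interest (15.6%/yr ÷ 12 = 1.3%/month): £625,569.00 × ((1 + 0.013)^13 − 1) = £114,373.5618…
Penalties + interest = £182,978.9325 + £114,373.5618… = £297,352.49

£297,352.49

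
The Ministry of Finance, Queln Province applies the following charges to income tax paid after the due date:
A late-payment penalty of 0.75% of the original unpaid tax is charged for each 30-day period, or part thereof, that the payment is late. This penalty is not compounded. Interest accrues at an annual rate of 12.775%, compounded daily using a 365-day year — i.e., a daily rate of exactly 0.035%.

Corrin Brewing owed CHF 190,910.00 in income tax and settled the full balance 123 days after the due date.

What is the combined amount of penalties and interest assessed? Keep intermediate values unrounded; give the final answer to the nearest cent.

CHF 15,555.77

Penalty periods: ⌈123/30⌉ = 5; penalty = 5 × 0.75% × CHF 190,910.00 = CHF 7,159.13…
Interest: CHF 190,910.00 × ((1 + 0.00035)^123 − 1) = CHF 190,910.00 × 0.04398223… = CHF 8,396.6475…
Penalties + interest = CHF 7,159.1250 + CHF 8,396.6475… = CHF 15,555.77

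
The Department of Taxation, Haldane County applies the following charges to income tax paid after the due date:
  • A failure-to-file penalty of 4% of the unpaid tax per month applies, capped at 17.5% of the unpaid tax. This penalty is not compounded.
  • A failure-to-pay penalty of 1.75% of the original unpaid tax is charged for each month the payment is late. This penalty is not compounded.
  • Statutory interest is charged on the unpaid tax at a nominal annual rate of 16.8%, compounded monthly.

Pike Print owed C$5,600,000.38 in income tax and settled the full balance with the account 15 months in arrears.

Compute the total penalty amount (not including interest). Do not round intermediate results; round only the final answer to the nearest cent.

C$2,450,000.17

Failure-to-file: 15 × 4% × C$5,600,000.38 = C$3,360,000.23…, capped at 17.5% × C$5,600,000.38 = C$980,000.07…
Failure-to-pay penalty: 15 × 1.75% × C$5,600,000.38 = C$1,470,000.10…
Total penalty = C$980,000.07… + C$1,470,000.10… = C$2,450,000.17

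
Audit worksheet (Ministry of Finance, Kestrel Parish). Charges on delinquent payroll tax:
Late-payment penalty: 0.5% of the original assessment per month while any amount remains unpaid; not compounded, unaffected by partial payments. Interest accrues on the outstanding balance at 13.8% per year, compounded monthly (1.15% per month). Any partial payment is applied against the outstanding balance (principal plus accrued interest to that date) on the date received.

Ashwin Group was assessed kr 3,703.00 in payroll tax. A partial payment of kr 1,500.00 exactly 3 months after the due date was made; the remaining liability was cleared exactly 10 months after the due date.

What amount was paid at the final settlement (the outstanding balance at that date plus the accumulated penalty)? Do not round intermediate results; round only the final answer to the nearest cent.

Balance at month 3: kr 3,703.0000 × (1 + 0.0115)^3 = kr 3,832.2283…
After kr 1,500.00 payment: kr 3,832.2283… − kr 1,500.00 = kr 2,332.2283…
Balance at month 10: kr 2,332.2283… × (1 + 0.0115)^7 = kr 2,526.5754…
Penalty: 10 × 0.5% × kr 3,703.00 = kr 185.15
Final settlement = outstanding balance + penalty = kr 2,526.5754… + kr 185.15 = kr 2,711.73

kr 2,711.73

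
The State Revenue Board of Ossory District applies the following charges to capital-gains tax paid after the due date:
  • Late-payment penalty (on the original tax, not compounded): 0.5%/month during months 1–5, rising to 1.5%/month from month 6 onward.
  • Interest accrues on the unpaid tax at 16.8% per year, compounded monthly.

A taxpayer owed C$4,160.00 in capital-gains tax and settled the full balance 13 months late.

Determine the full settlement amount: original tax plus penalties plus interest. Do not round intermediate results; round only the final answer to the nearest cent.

C$5,587.30

Penalty, months 1–5: 5 × 0.5% × C$4,160.00 = C$104.00
Penalty, months 6–13: 8 × 1.5% × C$4,160.00 = C$499.20
Interest (16.8%/yr ÷ 12 = 1.4%/month): C$4,160.00 × ((1 + 0.014)^13 − 1) = C$824.1000…
Total = C$4,160.00 + C$603.2000 + C$824.1000… = C$5,587.30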